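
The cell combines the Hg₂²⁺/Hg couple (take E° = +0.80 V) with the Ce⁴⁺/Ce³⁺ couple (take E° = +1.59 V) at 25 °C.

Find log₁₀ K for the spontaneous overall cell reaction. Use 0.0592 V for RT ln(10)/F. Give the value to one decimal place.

26.7

Cathode: Ce⁴⁺/Ce³⁺; anode: Hg₂²⁺/Hg. E°cell = +0.79 V, n = 2.
log K = nE°cell / 0.0592 = (2)(+0.79) / 0.0592 = 26.7.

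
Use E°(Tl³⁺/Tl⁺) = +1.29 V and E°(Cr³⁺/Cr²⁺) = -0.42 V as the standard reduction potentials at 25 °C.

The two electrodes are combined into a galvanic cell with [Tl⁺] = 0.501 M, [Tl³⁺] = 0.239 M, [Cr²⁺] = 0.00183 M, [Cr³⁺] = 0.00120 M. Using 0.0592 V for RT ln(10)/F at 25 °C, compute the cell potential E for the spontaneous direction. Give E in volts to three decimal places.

Tl³⁺/Tl⁺ is the cathode (higher E°), Cr³⁺/Cr²⁺ the anode: E°cell = +1.29 − (-0.42) = +1.71 V, n = 2.
Overall: Tl³⁺(aq) + 2 Cr²⁺(aq) → Tl⁺(aq) + 2 Cr³⁺(aq)
Q = [Tl⁺]·[Cr³⁺]^2 / ([Tl³⁺]·[Cr²⁺]^2); log Q = -0.045.
E = E° − (0.0592/n) log Q = +1.71 − (0.0592/2)(-0.045) = +1.711 V.

+1.711 V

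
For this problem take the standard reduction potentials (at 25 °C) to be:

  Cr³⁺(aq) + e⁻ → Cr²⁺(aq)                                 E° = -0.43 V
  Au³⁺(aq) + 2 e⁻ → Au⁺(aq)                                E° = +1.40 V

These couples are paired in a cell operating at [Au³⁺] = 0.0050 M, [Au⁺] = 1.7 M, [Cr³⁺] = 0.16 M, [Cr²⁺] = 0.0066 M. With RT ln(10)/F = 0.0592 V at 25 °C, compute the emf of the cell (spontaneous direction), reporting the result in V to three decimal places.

Au³⁺/Au⁺ is the cathode (higher E°), Cr³⁺/Cr²⁺ the anode: E°cell = +1.40 − (-0.43) = +1.83 V, n = 2.
Overall: Au³⁺(aq) + 2 Cr²⁺(aq) → Au⁺(aq) + 2 Cr³⁺(aq)
Q = [Au⁺]·[Cr³⁺]^2 / ([Au³⁺]·[Cr²⁺]^2); log Q = 5.301.
E = E° − (0.0592/n) log Q = +1.83 − (0.0592/2)(5.301) = +1.673 V.

+1.673 V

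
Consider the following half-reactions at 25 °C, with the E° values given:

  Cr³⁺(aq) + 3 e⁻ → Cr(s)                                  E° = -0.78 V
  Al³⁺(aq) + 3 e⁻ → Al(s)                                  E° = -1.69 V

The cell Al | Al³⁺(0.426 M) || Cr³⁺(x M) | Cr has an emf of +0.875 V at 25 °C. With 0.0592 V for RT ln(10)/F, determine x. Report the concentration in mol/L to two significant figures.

0.0072 M

Cr³⁺/Cr is the cathode, Al³⁺/Al the anode: E°cell = +0.91 V, n = 3.
Overall reaction: Cr³⁺(aq) + Al(s) → Cr(s) + Al³⁺(aq); Q = [Al³⁺]^1/[Cr³⁺]^1.
From E = E° − (0.0592/n) log Q: log Q = (E° − E)·n/0.0592 = (+0.91 − (+0.875))·3/0.0592 = 1.7736.
So 1·log[Cr³⁺] = 1·log(0.426) − log Q = -0.3706 − (1.7736) = -2.1442; [Cr³⁺] = 10^(-2.1442) ≈ 0.0072 M.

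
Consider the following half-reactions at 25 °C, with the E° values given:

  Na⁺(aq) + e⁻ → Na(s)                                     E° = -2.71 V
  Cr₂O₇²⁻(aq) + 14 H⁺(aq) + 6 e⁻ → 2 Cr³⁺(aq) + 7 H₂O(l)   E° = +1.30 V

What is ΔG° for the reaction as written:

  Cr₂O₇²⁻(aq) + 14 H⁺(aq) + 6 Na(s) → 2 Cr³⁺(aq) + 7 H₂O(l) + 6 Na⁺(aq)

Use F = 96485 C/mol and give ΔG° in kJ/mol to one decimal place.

As written, Cr₂O₇²⁻/Cr³⁺ is reduced (cathode) and Na⁺/Na is oxidised (anode), so E°cell = (+1.30) − (-2.71) = +4.01 V.
Balancing electrons gives n = 6.
ΔG° = −nFE° = −(6)(96485)(+4.01) = -2,321,429 J = -2321.4 kJ/mol.

-2321.4 kJ/mol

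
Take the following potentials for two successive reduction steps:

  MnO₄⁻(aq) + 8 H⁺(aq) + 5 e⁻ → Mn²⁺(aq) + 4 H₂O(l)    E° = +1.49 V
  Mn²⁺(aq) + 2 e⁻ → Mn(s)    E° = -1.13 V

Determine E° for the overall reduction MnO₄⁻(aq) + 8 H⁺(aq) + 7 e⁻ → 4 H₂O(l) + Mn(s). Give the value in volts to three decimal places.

+0.741 V

Standard free energies of sequential steps add: ΔG°₃ = ΔG°₁ + ΔG°₂, so n₃E°₃ = n₁E°₁ + n₂E°₂.
E°₃ = (5×+1.49 + 2×-1.13) / 7 = (+5.190) / 7 = +0.741 V.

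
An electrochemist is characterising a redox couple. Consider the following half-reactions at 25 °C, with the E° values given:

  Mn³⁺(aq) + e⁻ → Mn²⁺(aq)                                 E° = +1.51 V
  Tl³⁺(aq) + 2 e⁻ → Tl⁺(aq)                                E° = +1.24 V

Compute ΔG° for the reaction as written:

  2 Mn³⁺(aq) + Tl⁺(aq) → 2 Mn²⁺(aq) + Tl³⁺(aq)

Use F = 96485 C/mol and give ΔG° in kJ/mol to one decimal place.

-52.1 kJ/mol

As written, Mn³⁺/Mn²⁺ is reduced (cathode) and Tl³⁺/Tl⁺ is oxidised (anode), so E°cell = (+1.51) − (+1.24) = +0.27 V.
Balancing electrons gives n = 2.
ΔG° = −nFE° = −(2)(96485)(+0.27) = -52,102 J = -52.1 kJ/mol.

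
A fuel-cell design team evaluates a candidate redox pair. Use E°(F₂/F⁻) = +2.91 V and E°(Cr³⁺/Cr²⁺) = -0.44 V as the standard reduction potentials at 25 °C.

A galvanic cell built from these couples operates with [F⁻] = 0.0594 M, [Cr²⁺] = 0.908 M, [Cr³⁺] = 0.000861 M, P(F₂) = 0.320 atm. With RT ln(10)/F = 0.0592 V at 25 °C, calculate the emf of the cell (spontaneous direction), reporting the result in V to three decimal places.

+3.587 V

F₂/F⁻ is the cathode (higher E°), Cr³⁺/Cr²⁺ the anode: E°cell = +2.91 − (-0.44) = +3.35 V, n = 2.
Overall: F₂(g) + 2 Cr²⁺(aq) → 2 F⁻(aq) + 2 Cr³⁺(aq)
Q = [F⁻]^2·[Cr³⁺]^2 / (P(F₂)·[Cr²⁺]^2); log Q = -8.004.
E = E° − (0.0592/n) log Q = +3.35 − (0.0592/2)(-8.004) = +3.587 V.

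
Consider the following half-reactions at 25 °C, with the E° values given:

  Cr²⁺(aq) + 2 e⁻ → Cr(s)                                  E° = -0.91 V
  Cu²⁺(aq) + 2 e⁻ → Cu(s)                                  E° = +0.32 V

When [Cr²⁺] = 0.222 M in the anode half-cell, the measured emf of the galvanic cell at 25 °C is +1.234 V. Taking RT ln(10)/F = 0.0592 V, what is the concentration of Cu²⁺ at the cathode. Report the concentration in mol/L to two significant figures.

Cu²⁺/Cu is the cathode, Cr²⁺/Cr the anode: E°cell = +1.23 V, n = 2.
Overall reaction: Cu²⁺(aq) + Cr(s) → Cu(s) + Cr²⁺(aq); Q = [Cr²⁺]^1/[Cu²⁺]^1.
From E = E° − (0.0592/n) log Q: log Q = (E° − E)·n/0.0592 = (+1.23 − (+1.234))·2/0.0592 = -0.1351.
So 1·log[Cu²⁺] = 1·log(0.222) − log Q = -0.6536 − (-0.1351) = -0.5185; [Cu²⁺] = 10^(-0.5185) ≈ 0.30 M.

0.30 M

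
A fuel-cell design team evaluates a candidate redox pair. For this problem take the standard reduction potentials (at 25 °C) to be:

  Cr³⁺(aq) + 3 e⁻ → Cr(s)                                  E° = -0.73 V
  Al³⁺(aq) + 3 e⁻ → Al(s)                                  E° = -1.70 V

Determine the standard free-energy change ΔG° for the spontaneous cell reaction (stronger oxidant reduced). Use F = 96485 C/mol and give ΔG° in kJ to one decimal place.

Cr³⁺/Cr (E° = -0.73 V) is the cathode; Al³⁺/Al (E° = -1.70 V) is the anode, so E°cell = +0.97 V.
Balancing electrons gives n = 3 (lcm of 3 and 3).
ΔG° = −nFE° = −(3)(96485)(+0.97) = -280,771 J = -280.8 kJ.

-280.8 kJ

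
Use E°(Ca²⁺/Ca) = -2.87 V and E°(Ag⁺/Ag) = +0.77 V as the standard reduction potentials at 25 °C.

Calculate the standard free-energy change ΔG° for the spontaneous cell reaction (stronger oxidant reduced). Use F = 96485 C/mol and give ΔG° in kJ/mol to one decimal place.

Ag⁺/Ag (E° = +0.77 V) is the cathode; Ca²⁺/Ca (E° = -2.87 V) is the anode, so E°cell = +3.64 V.
Balancing electrons gives n = 2 (lcm of 1 and 2).
ΔG° = −nFE° = −(2)(96485)(+3.64) = -702,411 J = -702.4 kJ/mol.

-702.4 kJ/mol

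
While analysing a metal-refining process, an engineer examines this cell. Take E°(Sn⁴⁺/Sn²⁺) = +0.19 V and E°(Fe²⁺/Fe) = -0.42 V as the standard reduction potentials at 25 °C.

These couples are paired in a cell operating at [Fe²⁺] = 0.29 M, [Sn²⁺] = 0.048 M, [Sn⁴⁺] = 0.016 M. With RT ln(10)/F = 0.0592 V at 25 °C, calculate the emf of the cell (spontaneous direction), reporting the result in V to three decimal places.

Sn⁴⁺/Sn²⁺ is the cathode (higher E°), Fe²⁺/Fe the anode: E°cell = +0.19 − (-0.42) = +0.61 V, n = 2.
Overall: Sn⁴⁺(aq) + Fe(s) → Sn²⁺(aq) + Fe²⁺(aq)
Q = [Sn²⁺]·[Fe²⁺] / ([Sn⁴⁺]); log Q = -0.060.
E = E° − (0.0592/n) log Q = +0.61 − (0.0592/2)(-0.060) = +0.612 V.

+0.612 V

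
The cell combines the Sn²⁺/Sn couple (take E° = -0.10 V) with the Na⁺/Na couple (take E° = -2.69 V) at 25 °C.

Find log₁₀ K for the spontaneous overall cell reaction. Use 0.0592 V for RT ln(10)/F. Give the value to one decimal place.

87.5

Cathode: Sn²⁺/Sn; anode: Na⁺/Na. E°cell = +2.59 V, n = 2.
log K = nE°cell / 0.0592 = (2)(+2.59) / 0.0592 = 87.5.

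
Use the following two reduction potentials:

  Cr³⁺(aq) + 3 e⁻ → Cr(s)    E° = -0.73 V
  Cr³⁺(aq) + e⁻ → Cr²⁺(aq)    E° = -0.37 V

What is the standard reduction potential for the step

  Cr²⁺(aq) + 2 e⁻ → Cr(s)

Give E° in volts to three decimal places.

Sequential free energies add, so n₃E°₃ = n₁E°₁ + n₂E°₂.
With n₃ = 3, and the known step contributing 1×(-0.37) V, the unknown satisfies 2·E° = 3×(-0.73) − 1×(-0.37) = -1.820.
E° = -1.820 / 2 = -0.910 V.

-0.910 V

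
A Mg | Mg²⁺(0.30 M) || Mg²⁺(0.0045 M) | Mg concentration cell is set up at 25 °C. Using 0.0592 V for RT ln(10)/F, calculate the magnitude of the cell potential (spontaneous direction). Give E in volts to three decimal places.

For a concentration cell E°cell = 0. The 0.30 M side is the cathode (reduction is favoured where [Mg²⁺] is higher).
With n = 2, E = −(0.0592/2) log([Mg²⁺]ₐₙ/[Mg²⁺]꜀ₐₜ) = −(0.0592/2) log(0.0045/0.3) = −(0.0592/2)(-1.824) = +0.054 V.

+0.054 V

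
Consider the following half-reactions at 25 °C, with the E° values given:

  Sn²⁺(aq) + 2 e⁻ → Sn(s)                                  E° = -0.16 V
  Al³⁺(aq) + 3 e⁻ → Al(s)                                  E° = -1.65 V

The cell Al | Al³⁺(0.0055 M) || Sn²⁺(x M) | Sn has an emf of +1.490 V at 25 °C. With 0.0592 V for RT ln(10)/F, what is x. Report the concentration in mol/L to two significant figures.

Sn²⁺/Sn is the cathode, Al³⁺/Al the anode: E°cell = +1.49 V, n = 6.
Overall reaction: 3 Sn²⁺(aq) + 2 Al(s) → 3 Sn(s) + 2 Al³⁺(aq); Q = [Al³⁺]^2/[Sn²⁺]^3.
From E = E° − (0.0592/n) log Q: log Q = (E° − E)·n/0.0592 = (+1.49 − (+1.490))·6/0.0592 = 0.0000.
So 3·log[Sn²⁺] = 2·log(0.0055) − log Q = -4.5193 − (0.0000) = -4.5193; log[Sn²⁺] = -4.5193 / 3 = -1.5064; [Sn²⁺] = 10^(-1.5064) ≈ 0.031 M.

0.031 M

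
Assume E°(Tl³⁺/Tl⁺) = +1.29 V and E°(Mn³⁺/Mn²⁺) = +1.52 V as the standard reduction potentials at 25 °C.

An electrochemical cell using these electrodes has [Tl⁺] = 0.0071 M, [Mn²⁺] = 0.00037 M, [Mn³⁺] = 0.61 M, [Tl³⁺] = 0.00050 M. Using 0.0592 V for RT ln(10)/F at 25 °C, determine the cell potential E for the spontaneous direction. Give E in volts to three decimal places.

Mn³⁺/Mn²⁺ is the cathode (higher E°), Tl³⁺/Tl⁺ the anode: E°cell = +1.52 − (+1.29) = +0.23 V, n = 2.
Overall: 2 Mn³⁺(aq) + Tl⁺(aq) → 2 Mn²⁺(aq) + Tl³⁺(aq)
Q = [Mn²⁺]^2·[Tl³⁺] / ([Mn³⁺]^2·[Tl⁺]); log Q = -7.587.
E = E° − (0.0592/n) log Q = +0.23 − (0.0592/2)(-7.587) = +0.455 V.

+0.455 V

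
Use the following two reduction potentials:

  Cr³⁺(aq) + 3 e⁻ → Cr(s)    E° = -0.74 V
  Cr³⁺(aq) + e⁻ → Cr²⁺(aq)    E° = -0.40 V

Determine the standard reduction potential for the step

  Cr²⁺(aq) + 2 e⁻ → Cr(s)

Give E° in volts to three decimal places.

Sequential free energies add, so n₃E°₃ = n₁E°₁ + n₂E°₂.
With n₃ = 3, and the known step contributing 1×(-0.40) V, the unknown satisfies 2·E° = 3×(-0.74) − 1×(-0.40) = -1.820.
E° = -1.820 / 2 = -0.910 V.

-0.910 V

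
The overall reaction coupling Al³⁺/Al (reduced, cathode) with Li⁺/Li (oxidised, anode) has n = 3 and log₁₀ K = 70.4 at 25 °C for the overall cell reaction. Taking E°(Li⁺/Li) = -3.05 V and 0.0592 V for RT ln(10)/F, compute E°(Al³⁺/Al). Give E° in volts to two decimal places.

-1.66 V

E°cell = (0.0592/n)·log K = (0.0592/3)(70.4) = +1.389 V.
Since Al³⁺/Al is the cathode and Li⁺/Li the anode, E°cell = E°(Al³⁺/Al) − E°(Li⁺/Li).
So E°(Al³⁺/Al) = E°cell + E°(Li⁺/Li) = +1.389 + (-3.05) = -1.66 V.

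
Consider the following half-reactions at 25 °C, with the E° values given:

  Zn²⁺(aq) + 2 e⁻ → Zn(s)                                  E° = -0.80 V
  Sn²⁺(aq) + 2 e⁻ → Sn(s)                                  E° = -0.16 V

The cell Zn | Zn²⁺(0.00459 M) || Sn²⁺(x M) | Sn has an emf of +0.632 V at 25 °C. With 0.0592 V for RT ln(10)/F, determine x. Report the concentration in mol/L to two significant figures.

0.0025 M

Sn²⁺/Sn is the cathode, Zn²⁺/Zn the anode: E°cell = +0.64 V, n = 2.
Overall reaction: Sn²⁺(aq) + Zn(s) → Sn(s) + Zn²⁺(aq); Q = [Zn²⁺]^1/[Sn²⁺]^1.
From E = E° − (0.0592/n) log Q: log Q = (E° − E)·n/0.0592 = (+0.64 − (+0.632))·2/0.0592 = 0.2703.
So 1·log[Sn²⁺] = 1·log(0.00459) − log Q = -2.3382 − (0.2703) = -2.6085; [Sn²⁺] = 10^(-2.6085) ≈ 0.0025 M.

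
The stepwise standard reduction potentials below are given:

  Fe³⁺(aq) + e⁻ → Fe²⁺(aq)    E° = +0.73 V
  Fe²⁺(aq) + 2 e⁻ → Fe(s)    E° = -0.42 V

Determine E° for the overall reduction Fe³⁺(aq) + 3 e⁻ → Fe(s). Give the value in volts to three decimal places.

Adding the free-energy changes (−nFE°) of the two steps gives −n₃FE°₃ = −n₁FE°₁ − n₂FE°₂.
E°₃ = (1×+0.73 + 2×-0.42) / 3 = (-0.110) / 3 = -0.037 V.
Simply averaging or adding the two E° values would be wrong; the electron-weighted sum is required.

-0.037 V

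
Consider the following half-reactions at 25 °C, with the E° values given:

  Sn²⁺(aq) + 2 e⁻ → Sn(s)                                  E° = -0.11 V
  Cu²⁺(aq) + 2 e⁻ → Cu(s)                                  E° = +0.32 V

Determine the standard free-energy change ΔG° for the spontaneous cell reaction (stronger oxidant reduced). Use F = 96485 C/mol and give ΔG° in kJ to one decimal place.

-83.0 kJ

Cu²⁺/Cu (E° = +0.32 V) is the cathode; Sn²⁺/Sn (E° = -0.11 V) is the anode, so E°cell = +0.43 V.
Balancing electrons gives n = 2 (lcm of 2 and 2).
ΔG° = −nFE° = −(2)(96485)(+0.43) = -82,977 J = -83.0 kJ.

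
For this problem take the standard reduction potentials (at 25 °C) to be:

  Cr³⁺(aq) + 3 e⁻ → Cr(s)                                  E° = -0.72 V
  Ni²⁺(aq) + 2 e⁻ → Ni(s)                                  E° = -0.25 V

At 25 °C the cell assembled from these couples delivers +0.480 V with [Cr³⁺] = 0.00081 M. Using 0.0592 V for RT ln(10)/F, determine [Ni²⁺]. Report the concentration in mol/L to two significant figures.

0.019 M

Ni²⁺/Ni is the cathode, Cr³⁺/Cr the anode: E°cell = +0.47 V, n = 6.
Overall reaction: 3 Ni²⁺(aq) + 2 Cr(s) → 3 Ni(s) + 2 Cr³⁺(aq); Q = [Cr³⁺]^2/[Ni²⁺]^3.
From E = E° − (0.0592/n) log Q: log Q = (E° − E)·n/0.0592 = (+0.47 − (+0.480))·6/0.0592 = -1.0135.
So 3·log[Ni²⁺] = 2·log(0.00081) − log Q = -6.1830 − (-1.0135) = -5.1695; log[Ni²⁺] = -5.1695 / 3 = -1.7232; [Ni²⁺] = 10^(-1.7232) ≈ 0.019 M.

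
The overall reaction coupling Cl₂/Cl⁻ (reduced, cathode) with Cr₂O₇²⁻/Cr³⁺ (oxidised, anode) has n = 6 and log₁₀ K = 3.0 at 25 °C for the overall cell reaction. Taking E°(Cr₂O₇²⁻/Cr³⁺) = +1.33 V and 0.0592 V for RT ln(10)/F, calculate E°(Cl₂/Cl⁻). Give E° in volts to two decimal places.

E°cell = (0.0592/n)·log K = (0.0592/6)(3.0) = +0.030 V.
Since Cl₂/Cl⁻ is the cathode and Cr₂O₇²⁻/Cr³⁺ the anode, E°cell = E°(Cl₂/Cl⁻) − E°(Cr₂O₇²⁻/Cr³⁺).
So E°(Cl₂/Cl⁻) = E°cell + E°(Cr₂O₇²⁻/Cr³⁺) = +0.030 + (+1.33) = +1.36 V.

+1.36 V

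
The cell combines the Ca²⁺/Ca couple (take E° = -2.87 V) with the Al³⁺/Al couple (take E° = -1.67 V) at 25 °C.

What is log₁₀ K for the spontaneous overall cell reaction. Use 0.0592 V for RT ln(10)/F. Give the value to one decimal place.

121.6

Cathode: Al³⁺/Al; anode: Ca²⁺/Ca. E°cell = +1.20 V, n = 6.
log K = nE°cell / 0.0592 = (6)(+1.20) / 0.0592 = 121.6.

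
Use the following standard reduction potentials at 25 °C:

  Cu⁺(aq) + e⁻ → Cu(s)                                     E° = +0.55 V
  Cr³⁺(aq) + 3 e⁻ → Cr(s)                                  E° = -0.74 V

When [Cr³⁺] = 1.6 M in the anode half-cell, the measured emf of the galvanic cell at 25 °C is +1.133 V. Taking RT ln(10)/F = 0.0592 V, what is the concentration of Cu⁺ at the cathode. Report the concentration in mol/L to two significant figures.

0.0026 M

Cu⁺/Cu is the cathode, Cr³⁺/Cr the anode: E°cell = +1.29 V, n = 3.
Overall reaction: 3 Cu⁺(aq) + Cr(s) → 3 Cu(s) + Cr³⁺(aq); Q = [Cr³⁺]^1/[Cu⁺]^3.
From E = E° − (0.0592/n) log Q: log Q = (E° − E)·n/0.0592 = (+1.29 − (+1.133))·3/0.0592 = 7.9561.
So 3·log[Cu⁺] = 1·log(1.6) − log Q = 0.2041 − (7.9561) = -7.7520; log[Cu⁺] = -7.7520 / 3 = -2.5840; [Cu⁺] = 10^(-2.5840) ≈ 0.0026 M.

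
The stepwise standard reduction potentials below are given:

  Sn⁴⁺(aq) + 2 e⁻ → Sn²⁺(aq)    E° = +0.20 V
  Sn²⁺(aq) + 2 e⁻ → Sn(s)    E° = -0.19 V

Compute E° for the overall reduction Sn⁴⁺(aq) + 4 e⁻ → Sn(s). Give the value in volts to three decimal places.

+0.005 V

Adding the free-energy changes (−nFE°) of the two steps gives −n₃FE°₃ = −n₁FE°₁ − n₂FE°₂.
E°₃ = (2×+0.20 + 2×-0.19) / 4 = (+0.020) / 4 = +0.005 V.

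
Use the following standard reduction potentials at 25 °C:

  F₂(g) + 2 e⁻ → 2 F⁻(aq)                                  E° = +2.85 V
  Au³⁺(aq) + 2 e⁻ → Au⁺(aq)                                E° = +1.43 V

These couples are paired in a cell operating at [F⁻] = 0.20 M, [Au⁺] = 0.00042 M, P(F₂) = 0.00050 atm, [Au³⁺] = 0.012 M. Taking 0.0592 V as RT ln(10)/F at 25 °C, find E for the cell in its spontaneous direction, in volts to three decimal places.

+1.321 V

F₂/F⁻ is the cathode (higher E°), Au³⁺/Au⁺ the anode: E°cell = +2.85 − (+1.43) = +1.42 V, n = 2.
Overall: F₂(g) + Au⁺(aq) → 2 F⁻(aq) + Au³⁺(aq)
Q = [F⁻]^2·[Au³⁺] / (P(F₂)·[Au⁺]); log Q = 3.359.
E = E° − (0.0592/n) log Q = +1.42 − (0.0592/2)(3.359) = +1.321 V.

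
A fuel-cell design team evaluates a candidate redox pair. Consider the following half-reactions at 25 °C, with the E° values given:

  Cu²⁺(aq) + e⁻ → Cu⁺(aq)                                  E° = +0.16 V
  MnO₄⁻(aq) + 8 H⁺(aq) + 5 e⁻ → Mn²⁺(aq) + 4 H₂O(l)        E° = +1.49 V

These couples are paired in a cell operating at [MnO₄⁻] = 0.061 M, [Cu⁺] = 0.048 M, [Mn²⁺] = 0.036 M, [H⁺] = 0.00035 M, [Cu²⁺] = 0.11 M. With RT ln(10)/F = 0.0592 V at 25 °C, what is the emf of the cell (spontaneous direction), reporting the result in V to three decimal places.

MnO₄⁻/Mn²⁺ is the cathode (higher E°), Cu²⁺/Cu⁺ the anode: E°cell = +1.49 − (+0.16) = +1.33 V, n = 5.
Overall: MnO₄⁻(aq) + 8 H⁺(aq) + 5 Cu⁺(aq) → Mn²⁺(aq) + 4 H₂O(l) + 5 Cu²⁺(aq)
Q = [Mn²⁺]·[Cu²⁺]^5 / ([MnO₄⁻]·[H⁺]^8·[Cu⁺]^5); log Q = 29.219.
E = E° − (0.0592/n) log Q = +1.33 − (0.0592/5)(29.219) = +0.984 V.

+0.984 V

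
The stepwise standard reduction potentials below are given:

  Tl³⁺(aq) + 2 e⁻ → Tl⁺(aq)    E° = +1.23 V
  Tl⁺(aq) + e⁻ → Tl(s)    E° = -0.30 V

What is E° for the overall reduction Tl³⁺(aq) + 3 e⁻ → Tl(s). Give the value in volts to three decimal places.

Since ΔG° = −nFE° is additive over sequential reductions, n₃E°₃ = n₁E°₁ + n₂E°₂.
E°₃ = (2×+1.23 + 1×-0.30) / 3 = (+2.160) / 3 = +0.720 V.

+0.720 V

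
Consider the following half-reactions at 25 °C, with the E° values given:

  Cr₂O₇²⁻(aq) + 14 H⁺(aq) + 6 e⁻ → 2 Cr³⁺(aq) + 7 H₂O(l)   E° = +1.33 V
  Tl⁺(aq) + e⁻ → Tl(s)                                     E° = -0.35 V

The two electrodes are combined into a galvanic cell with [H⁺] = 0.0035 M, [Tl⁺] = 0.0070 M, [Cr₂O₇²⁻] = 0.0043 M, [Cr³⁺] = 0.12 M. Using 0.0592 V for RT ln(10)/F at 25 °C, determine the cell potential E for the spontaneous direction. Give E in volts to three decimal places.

Cr₂O₇²⁻/Cr³⁺ is the cathode (higher E°), Tl⁺/Tl the anode: E°cell = +1.33 − (-0.35) = +1.68 V, n = 6.
Overall: Cr₂O₇²⁻(aq) + 14 H⁺(aq) + 6 Tl(s) → 2 Cr³⁺(aq) + 7 H₂O(l) + 6 Tl⁺(aq)
Q = [Cr³⁺]^2·[Tl⁺]^6 / ([Cr₂O₇²⁻]·[H⁺]^14); log Q = 21.979.
E = E° − (0.0592/n) log Q = +1.68 − (0.0592/6)(21.979) = +1.463 V.

+1.463 V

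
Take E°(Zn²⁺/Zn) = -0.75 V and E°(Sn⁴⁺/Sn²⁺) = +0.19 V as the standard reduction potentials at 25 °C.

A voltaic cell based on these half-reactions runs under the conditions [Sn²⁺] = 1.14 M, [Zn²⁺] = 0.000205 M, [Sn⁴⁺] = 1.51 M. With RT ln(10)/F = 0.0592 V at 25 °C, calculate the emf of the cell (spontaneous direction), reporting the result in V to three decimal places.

+1.053 V

Sn⁴⁺/Sn²⁺ is the cathode (higher E°), Zn²⁺/Zn the anode: E°cell = +0.19 − (-0.75) = +0.94 V, n = 2.
Overall: Sn⁴⁺(aq) + Zn(s) → Sn²⁺(aq) + Zn²⁺(aq)
Q = [Sn²⁺]·[Zn²⁺] / ([Sn⁴⁺]); log Q = -3.810.
E = E° − (0.0592/n) log Q = +0.94 − (0.0592/2)(-3.810) = +1.053 V.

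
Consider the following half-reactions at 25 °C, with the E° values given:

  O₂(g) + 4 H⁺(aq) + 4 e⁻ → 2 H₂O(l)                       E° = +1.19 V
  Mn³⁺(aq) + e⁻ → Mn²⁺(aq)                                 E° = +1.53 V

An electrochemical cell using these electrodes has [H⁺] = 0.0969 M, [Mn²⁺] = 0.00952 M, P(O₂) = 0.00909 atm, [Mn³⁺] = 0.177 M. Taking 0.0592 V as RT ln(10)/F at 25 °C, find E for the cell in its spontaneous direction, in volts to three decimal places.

+0.505 V

Mn³⁺/Mn²⁺ is the cathode (higher E°), O₂/H₂O the anode: E°cell = +1.53 − (+1.19) = +0.34 V, n = 4.
Overall: 4 Mn³⁺(aq) + 2 H₂O(l) → 4 Mn²⁺(aq) + O₂(g) + 4 H⁺(aq)
Q = [Mn²⁺]^4·P(O₂)·[H⁺]^4 / ([Mn³⁺]^4); log Q = -11.173.
E = E° − (0.0592/n) log Q = +0.34 − (0.0592/4)(-11.173) = +0.505 V.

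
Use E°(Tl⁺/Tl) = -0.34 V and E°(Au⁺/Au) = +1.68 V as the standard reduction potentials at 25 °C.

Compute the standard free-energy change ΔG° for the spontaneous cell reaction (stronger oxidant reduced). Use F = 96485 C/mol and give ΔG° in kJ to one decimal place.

-194.9 kJ

Au⁺/Au (E° = +1.68 V) is the cathode; Tl⁺/Tl (E° = -0.34 V) is the anode, so E°cell = +2.02 V.
Balancing electrons gives n = 1 (lcm of 1 and 1).
ΔG° = −nFE° = −(1)(96485)(+2.02) = -194,900 J = -194.9 kJ.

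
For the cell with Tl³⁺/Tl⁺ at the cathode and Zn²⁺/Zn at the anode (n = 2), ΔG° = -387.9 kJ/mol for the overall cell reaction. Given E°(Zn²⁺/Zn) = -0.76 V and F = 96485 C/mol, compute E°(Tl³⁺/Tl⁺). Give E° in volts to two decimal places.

+1.25 V

E°cell = −ΔG°/(nF) = −(-387.9×10³)/((2)(96485)) = +2.010 V.
Since Tl³⁺/Tl⁺ is the cathode and Zn²⁺/Zn the anode, E°cell = E°(Tl³⁺/Tl⁺) − E°(Zn²⁺/Zn).
So E°(Tl³⁺/Tl⁺) = E°cell + E°(Zn²⁺/Zn) = +2.010 + (-0.76) = +1.25 V.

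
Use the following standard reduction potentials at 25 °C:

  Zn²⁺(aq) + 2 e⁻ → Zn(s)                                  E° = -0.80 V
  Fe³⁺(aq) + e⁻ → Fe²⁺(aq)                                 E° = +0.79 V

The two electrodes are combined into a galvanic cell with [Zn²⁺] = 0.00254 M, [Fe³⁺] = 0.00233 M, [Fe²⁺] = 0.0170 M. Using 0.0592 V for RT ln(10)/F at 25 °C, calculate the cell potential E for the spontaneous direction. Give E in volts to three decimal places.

+1.616 V

Fe³⁺/Fe²⁺ is the cathode (higher E°), Zn²⁺/Zn the anode: E°cell = +0.79 − (-0.80) = +1.59 V, n = 2.
Overall: 2 Fe³⁺(aq) + Zn(s) → 2 Fe²⁺(aq) + Zn²⁺(aq)
Q = [Fe²⁺]^2·[Zn²⁺] / ([Fe³⁺]^2); log Q = -0.869.
E = E° − (0.0592/n) log Q = +1.59 − (0.0592/2)(-0.869) = +1.616 V.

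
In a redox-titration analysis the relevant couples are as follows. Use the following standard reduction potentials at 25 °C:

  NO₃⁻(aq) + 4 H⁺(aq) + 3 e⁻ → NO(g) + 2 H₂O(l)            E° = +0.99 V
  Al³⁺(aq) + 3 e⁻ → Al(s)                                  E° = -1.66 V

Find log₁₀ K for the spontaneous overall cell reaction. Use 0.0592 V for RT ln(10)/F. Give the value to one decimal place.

134.3

Cathode: NO₃⁻/NO; anode: Al³⁺/Al. E°cell = +2.65 V, n = 3.
log K = nE°cell / 0.0592 = (3)(+2.65) / 0.0592 = 134.3.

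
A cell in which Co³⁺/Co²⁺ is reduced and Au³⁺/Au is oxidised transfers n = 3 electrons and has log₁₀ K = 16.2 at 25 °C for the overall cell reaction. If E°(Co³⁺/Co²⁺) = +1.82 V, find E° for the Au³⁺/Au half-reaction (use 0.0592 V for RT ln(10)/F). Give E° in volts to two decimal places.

+1.50 V

E°cell = (0.0592/n)·log K = (0.0592/3)(16.2) = +0.320 V.
Since Co³⁺/Co²⁺ is the cathode and Au³⁺/Au the anode, E°cell = E°(Co³⁺/Co²⁺) − E°(Au³⁺/Au).
So E°(Au³⁺/Au) = E°(Co³⁺/Co²⁺) − E°cell = (+1.82) − (+0.320) = +1.50 V.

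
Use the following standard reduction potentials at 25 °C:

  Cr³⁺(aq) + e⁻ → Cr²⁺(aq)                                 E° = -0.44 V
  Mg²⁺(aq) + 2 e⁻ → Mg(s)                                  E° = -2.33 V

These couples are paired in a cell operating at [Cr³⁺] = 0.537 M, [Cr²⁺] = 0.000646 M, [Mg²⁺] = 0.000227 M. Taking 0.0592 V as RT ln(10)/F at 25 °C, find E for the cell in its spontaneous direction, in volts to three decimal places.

+2.171 V

Cr³⁺/Cr²⁺ is the cathode (higher E°), Mg²⁺/Mg the anode: E°cell = -0.44 − (-2.33) = +1.89 V, n = 2.
Overall: 2 Cr³⁺(aq) + Mg(s) → 2 Cr²⁺(aq) + Mg²⁺(aq)
Q = [Cr²⁺]^2·[Mg²⁺] / ([Cr³⁺]^2); log Q = -9.483.
E = E° − (0.0592/n) log Q = +1.89 − (0.0592/2)(-9.483) = +2.171 V.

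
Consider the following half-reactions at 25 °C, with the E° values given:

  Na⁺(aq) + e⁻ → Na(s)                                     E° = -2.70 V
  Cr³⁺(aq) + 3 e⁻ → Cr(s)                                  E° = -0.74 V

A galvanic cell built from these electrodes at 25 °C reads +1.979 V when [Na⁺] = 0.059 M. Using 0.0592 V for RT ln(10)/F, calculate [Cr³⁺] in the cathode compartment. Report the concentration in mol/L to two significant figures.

Cr³⁺/Cr is the cathode, Na⁺/Na the anode: E°cell = +1.96 V, n = 3.
Overall reaction: Cr³⁺(aq) + 3 Na(s) → Cr(s) + 3 Na⁺(aq); Q = [Na⁺]^3/[Cr³⁺]^1.
From E = E° − (0.0592/n) log Q: log Q = (E° − E)·n/0.0592 = (+1.96 − (+1.979))·3/0.0592 = -0.9628.
So 1·log[Cr³⁺] = 3·log(0.059) − log Q = -3.6874 − (-0.9628) = -2.7246; [Cr³⁺] = 10^(-2.7246) ≈ 0.0019 M.

0.0019 M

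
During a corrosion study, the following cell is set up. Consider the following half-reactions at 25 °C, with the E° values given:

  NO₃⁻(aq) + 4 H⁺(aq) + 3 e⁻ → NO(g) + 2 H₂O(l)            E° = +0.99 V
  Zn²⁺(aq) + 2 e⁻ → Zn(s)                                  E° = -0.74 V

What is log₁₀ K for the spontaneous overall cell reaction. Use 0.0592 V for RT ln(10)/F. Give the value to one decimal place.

Cathode: NO₃⁻/NO; anode: Zn²⁺/Zn. E°cell = +1.73 V, n = 6.
log K = nE°cell / 0.0592 = (6)(+1.73) / 0.0592 = 175.3.

175.3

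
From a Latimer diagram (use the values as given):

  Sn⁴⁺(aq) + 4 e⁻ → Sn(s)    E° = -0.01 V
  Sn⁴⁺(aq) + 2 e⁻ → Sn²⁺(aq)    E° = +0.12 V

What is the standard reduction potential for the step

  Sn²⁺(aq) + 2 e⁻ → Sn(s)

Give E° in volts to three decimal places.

Sequential free energies add, so n₃E°₃ = n₁E°₁ + n₂E°₂.
With n₃ = 4, and the known step contributing 2×(+0.12) V, the unknown satisfies 2·E° = 4×(-0.01) − 2×(+0.12) = -0.280.
E° = -0.280 / 2 = -0.140 V.

-0.140 V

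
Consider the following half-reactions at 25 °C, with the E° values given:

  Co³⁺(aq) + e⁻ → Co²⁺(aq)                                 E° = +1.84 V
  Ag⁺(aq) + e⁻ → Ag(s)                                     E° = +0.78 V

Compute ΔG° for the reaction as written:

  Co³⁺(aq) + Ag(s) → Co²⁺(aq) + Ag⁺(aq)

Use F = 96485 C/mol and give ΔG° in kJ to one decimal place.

As written, Co³⁺/Co²⁺ is reduced (cathode) and Ag⁺/Ag is oxidised (anode), so E°cell = (+1.84) − (+0.78) = +1.06 V.
Balancing electrons gives n = 1.
ΔG° = −nFE° = −(1)(96485)(+1.06) = -102,274 J = -102.3 kJ.

-102.3 kJ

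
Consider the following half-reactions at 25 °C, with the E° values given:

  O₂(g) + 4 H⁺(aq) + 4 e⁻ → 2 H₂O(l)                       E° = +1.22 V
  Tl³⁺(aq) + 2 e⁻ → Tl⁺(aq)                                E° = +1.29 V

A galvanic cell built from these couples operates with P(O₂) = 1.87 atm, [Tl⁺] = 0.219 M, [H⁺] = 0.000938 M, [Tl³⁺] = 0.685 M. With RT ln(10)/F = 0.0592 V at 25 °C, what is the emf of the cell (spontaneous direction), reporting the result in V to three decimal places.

Tl³⁺/Tl⁺ is the cathode (higher E°), O₂/H₂O the anode: E°cell = +1.29 − (+1.22) = +0.07 V, n = 4.
Overall: 2 Tl³⁺(aq) + 2 H₂O(l) → 2 Tl⁺(aq) + O₂(g) + 4 H⁺(aq)
Q = [Tl⁺]^2·P(O₂)·[H⁺]^4 / ([Tl³⁺]^2); log Q = -12.830.
E = E° − (0.0592/n) log Q = +0.07 − (0.0592/4)(-12.830) = +0.260 V.

+0.260 V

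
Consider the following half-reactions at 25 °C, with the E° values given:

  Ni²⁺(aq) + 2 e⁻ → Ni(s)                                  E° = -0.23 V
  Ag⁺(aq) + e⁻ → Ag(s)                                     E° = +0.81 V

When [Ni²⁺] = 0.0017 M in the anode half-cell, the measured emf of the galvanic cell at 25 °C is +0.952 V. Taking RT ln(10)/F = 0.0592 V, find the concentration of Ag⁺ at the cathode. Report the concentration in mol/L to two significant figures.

0.0013 M

Ag⁺/Ag is the cathode, Ni²⁺/Ni the anode: E°cell = +1.04 V, n = 2.
Overall reaction: 2 Ag⁺(aq) + Ni(s) → 2 Ag(s) + Ni²⁺(aq); Q = [Ni²⁺]^1/[Ag⁺]^2.
From E = E° − (0.0592/n) log Q: log Q = (E° − E)·n/0.0592 = (+1.04 − (+0.952))·2/0.0592 = 2.9730.
So 2·log[Ag⁺] = 1·log(0.0017) − log Q = -2.7696 − (2.9730) = -5.7426; log[Ag⁺] = -5.7426 / 2 = -2.8713; [Ag⁺] = 10^(-2.8713) ≈ 0.0013 M.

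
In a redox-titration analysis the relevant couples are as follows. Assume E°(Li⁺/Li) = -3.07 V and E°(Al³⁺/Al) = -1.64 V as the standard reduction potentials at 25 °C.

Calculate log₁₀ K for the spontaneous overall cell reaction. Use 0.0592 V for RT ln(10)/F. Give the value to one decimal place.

Cathode: Al³⁺/Al; anode: Li⁺/Li. E°cell = +1.43 V, n = 3.
log K = nE°cell / 0.0592 = (3)(+1.43) / 0.0592 = 72.5.

72.5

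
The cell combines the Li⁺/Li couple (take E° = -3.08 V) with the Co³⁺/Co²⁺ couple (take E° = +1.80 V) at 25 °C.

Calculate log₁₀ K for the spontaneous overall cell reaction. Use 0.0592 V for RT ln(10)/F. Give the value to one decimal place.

Cathode: Co³⁺/Co²⁺; anode: Li⁺/Li. E°cell = +4.88 V, n = 1.
log K = nE°cell / 0.0592 = (1)(+4.88) / 0.0592 = 82.4.

82.4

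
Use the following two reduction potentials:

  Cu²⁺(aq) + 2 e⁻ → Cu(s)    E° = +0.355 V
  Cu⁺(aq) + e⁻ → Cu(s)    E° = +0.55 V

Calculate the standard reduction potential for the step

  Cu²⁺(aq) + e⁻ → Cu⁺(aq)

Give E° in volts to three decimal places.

Sequential free energies add, so n₃E°₃ = n₁E°₁ + n₂E°₂.
With n₃ = 2, and the known step contributing 1×(+0.55) V, the unknown satisfies 1·E° = 2×(+0.355) − 1×(+0.55) = +0.160.
E° = +0.160 / 1 = +0.160 V.

+0.160 V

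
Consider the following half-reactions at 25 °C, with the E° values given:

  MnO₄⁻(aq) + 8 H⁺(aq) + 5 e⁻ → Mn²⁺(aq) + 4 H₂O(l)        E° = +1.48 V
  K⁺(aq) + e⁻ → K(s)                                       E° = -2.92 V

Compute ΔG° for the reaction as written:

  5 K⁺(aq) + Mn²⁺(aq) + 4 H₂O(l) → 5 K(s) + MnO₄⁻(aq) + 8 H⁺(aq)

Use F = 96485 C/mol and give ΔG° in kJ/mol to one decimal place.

+2122.7 kJ/mol

As written, K⁺/K is reduced (cathode) and MnO₄⁻/Mn²⁺ is oxidised (anode), so E°cell = (-2.92) − (+1.48) = -4.40 V.
Balancing electrons gives n = 5.
ΔG° = −nFE° = −(5)(96485)(-4.40) = 2,122,670 J = +2122.7 kJ/mol.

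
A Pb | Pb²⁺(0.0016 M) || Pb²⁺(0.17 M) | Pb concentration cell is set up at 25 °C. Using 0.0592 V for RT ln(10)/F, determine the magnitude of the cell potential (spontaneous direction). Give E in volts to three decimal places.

For a concentration cell E°cell = 0. The 0.17 M side is the cathode (reduction is favoured where [Pb²⁺] is higher).
With n = 2, E = −(0.0592/2) log([Pb²⁺]ₐₙ/[Pb²⁺]꜀ₐₜ) = −(0.0592/2) log(0.0016/0.17) = −(0.0592/2)(-2.026) = +0.060 V.

+0.060 V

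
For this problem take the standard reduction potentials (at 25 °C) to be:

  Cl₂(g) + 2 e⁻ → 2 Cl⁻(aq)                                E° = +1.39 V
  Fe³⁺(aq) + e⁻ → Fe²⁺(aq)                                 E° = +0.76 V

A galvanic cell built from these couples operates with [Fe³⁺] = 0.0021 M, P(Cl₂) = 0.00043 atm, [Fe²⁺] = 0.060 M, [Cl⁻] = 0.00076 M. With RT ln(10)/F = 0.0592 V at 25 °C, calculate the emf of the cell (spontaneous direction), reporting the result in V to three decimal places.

Cl₂/Cl⁻ is the cathode (higher E°), Fe³⁺/Fe²⁺ the anode: E°cell = +1.39 − (+0.76) = +0.63 V, n = 2.
Overall: Cl₂(g) + 2 Fe²⁺(aq) → 2 Cl⁻(aq) + 2 Fe³⁺(aq)
Q = [Cl⁻]^2·[Fe³⁺]^2 / (P(Cl₂)·[Fe²⁺]^2); log Q = -5.784.
E = E° − (0.0592/n) log Q = +0.63 − (0.0592/2)(-5.784) = +0.801 V.

+0.801 V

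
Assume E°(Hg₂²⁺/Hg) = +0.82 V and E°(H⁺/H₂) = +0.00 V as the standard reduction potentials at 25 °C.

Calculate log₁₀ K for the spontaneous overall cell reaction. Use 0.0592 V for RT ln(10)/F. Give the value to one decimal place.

27.7

Cathode: Hg₂²⁺/Hg; anode: H⁺/H₂. E°cell = +0.82 V, n = 2.
log K = nE°cell / 0.0592 = (2)(+0.82) / 0.0592 = 27.7.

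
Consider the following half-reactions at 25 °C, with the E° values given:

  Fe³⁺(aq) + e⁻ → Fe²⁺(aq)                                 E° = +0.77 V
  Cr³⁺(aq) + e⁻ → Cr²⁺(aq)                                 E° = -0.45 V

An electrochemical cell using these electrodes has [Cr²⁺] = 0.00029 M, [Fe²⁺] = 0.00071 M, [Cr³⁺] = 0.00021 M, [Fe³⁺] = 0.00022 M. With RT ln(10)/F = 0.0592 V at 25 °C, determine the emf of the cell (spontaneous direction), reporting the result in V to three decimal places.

Fe³⁺/Fe²⁺ is the cathode (higher E°), Cr³⁺/Cr²⁺ the anode: E°cell = +0.77 − (-0.45) = +1.22 V, n = 1.
Overall: Fe³⁺(aq) + Cr²⁺(aq) → Fe²⁺(aq) + Cr³⁺(aq)
Q = [Fe²⁺]·[Cr³⁺] / ([Fe³⁺]·[Cr²⁺]); log Q = 0.369.
E = E° − (0.0592/n) log Q = +1.22 − (0.0592/1)(0.369) = +1.198 V.

+1.198 V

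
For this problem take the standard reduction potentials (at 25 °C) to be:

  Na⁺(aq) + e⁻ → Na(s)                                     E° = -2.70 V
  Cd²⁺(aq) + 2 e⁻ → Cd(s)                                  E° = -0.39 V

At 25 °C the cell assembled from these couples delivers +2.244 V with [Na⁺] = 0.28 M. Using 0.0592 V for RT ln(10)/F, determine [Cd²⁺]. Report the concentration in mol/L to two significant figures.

0.00046 M

Cd²⁺/Cd is the cathode, Na⁺/Na the anode: E°cell = +2.31 V, n = 2.
Overall reaction: Cd²⁺(aq) + 2 Na(s) → Cd(s) + 2 Na⁺(aq); Q = [Na⁺]^2/[Cd²⁺]^1.
From E = E° − (0.0592/n) log Q: log Q = (E° − E)·n/0.0592 = (+2.31 − (+2.244))·2/0.0592 = 2.2297.
So 1·log[Cd²⁺] = 2·log(0.28) − log Q = -1.1057 − (2.2297) = -3.3354; [Cd²⁺] = 10^(-3.3354) ≈ 0.00046 M.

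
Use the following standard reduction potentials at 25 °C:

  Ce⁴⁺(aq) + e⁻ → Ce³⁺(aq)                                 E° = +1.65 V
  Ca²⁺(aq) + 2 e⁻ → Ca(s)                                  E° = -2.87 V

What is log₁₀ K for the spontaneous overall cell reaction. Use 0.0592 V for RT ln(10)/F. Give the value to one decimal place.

152.7

Cathode: Ce⁴⁺/Ce³⁺; anode: Ca²⁺/Ca. E°cell = +4.52 V, n = 2.
log K = nE°cell / 0.0592 = (2)(+4.52) / 0.0592 = 152.7.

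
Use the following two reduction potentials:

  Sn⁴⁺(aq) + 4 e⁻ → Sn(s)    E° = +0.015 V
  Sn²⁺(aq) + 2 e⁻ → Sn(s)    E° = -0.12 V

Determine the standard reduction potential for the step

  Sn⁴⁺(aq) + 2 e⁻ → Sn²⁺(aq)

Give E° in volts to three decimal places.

Sequential free energies add, so n₃E°₃ = n₁E°₁ + n₂E°₂.
With n₃ = 4, and the known step contributing 2×(-0.12) V, the unknown satisfies 2·E° = 4×(+0.015) − 2×(-0.12) = +0.300.
E° = +0.300 / 2 = +0.150 V.

+0.150 V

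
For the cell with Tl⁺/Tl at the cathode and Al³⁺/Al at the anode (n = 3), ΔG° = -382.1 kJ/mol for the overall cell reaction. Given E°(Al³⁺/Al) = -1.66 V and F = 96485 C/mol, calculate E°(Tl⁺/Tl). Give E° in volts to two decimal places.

E°cell = −ΔG°/(nF) = −(-382.1×10³)/((3)(96485)) = +1.320 V.
Since Tl⁺/Tl is the cathode and Al³⁺/Al the anode, E°cell = E°(Tl⁺/Tl) − E°(Al³⁺/Al).
So E°(Tl⁺/Tl) = E°cell + E°(Al³⁺/Al) = +1.320 + (-1.66) = -0.34 V.

-0.34 V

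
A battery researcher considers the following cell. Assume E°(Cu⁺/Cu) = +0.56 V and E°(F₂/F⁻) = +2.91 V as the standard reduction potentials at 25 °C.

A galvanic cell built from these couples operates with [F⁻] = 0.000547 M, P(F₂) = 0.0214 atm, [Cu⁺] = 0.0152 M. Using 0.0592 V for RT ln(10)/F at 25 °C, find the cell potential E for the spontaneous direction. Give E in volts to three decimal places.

F₂/F⁻ is the cathode (higher E°), Cu⁺/Cu the anode: E°cell = +2.91 − (+0.56) = +2.35 V, n = 2.
Overall: F₂(g) + 2 Cu(s) → 2 F⁻(aq) + 2 Cu⁺(aq)
Q = [F⁻]^2·[Cu⁺]^2 / (P(F₂)); log Q = -8.491.
E = E° − (0.0592/n) log Q = +2.35 − (0.0592/2)(-8.491) = +2.601 V.

+2.601 V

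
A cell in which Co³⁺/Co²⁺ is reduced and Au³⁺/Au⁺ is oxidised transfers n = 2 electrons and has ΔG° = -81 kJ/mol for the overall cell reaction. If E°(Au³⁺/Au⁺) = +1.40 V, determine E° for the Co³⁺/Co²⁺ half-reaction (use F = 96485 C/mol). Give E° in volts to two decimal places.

E°cell = −ΔG°/(nF) = −(-81×10³)/((2)(96485)) = +0.420 V.
Since Co³⁺/Co²⁺ is the cathode and Au³⁺/Au⁺ the anode, E°cell = E°(Co³⁺/Co²⁺) − E°(Au³⁺/Au⁺).
So E°(Co³⁺/Co²⁺) = E°cell + E°(Au³⁺/Au⁺) = +0.420 + (+1.40) = +1.82 V.

+1.82 V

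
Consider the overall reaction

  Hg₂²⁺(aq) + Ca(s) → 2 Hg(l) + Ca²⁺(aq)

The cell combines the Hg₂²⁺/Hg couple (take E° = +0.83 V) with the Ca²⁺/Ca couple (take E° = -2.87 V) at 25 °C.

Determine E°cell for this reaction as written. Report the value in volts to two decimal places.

+3.70 V

The Hg₂²⁺/Hg couple has the higher reduction potential, so it is the cathode; Ca²⁺/Ca is oxidised at the anode.
E°cell = E°(cathode) − E°(anode) = (+0.83) − (-2.87) = +3.70 V.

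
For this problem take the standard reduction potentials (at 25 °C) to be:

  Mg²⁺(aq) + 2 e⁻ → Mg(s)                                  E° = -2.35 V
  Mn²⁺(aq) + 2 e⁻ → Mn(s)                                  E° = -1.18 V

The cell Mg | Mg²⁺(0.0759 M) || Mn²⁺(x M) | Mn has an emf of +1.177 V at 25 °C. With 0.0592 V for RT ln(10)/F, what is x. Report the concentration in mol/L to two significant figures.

0.13 M

Mn²⁺/Mn is the cathode, Mg²⁺/Mg the anode: E°cell = +1.17 V, n = 2.
Overall reaction: Mn²⁺(aq) + Mg(s) → Mn(s) + Mg²⁺(aq); Q = [Mg²⁺]^1/[Mn²⁺]^1.
From E = E° − (0.0592/n) log Q: log Q = (E° − E)·n/0.0592 = (+1.17 − (+1.177))·2/0.0592 = -0.2365.
So 1·log[Mn²⁺] = 1·log(0.0759) − log Q = -1.1198 − (-0.2365) = -0.8833; [Mn²⁺] = 10^(-0.8833) ≈ 0.13 M.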